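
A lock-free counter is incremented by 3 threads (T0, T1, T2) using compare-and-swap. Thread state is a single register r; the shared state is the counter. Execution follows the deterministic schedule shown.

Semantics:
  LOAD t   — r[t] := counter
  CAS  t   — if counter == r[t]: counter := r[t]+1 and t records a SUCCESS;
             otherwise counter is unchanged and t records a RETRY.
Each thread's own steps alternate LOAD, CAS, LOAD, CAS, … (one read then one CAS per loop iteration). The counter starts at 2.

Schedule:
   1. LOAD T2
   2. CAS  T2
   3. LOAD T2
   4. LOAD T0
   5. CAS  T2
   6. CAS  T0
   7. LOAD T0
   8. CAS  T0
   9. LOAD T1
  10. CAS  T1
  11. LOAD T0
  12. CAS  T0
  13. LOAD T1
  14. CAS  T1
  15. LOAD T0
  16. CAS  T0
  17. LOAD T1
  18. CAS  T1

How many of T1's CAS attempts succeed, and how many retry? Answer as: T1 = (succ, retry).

   1) LOAD T2:  M=2  r_T2=2
   2) CAS  T2:  M=3  r_T2=2 ✓
   3) LOAD T2:  M=3  r_T2=3
   4) LOAD T0:  M=3  r_T0=3
   5) CAS  T2:  M=4  r_T2=3 ✓
   6) CAS  T0:  M=4  r_T0=3 ✗
   7) LOAD T0:  M=4  r_T0=4
   8) CAS  T0:  M=5  r_T0=4 ✓
   9) LOAD T1:  M=5  r_T1=5
  10) CAS  T1:  M=6  r_T1=5 ✓
  11) LOAD T0:  M=6  r_T0=6
  12) CAS  T0:  M=7  r_T0=6 ✓
  13) LOAD T1:  M=7  r_T1=7
  14) CAS  T1:  M=8  r_T1=7 ✓
  15) LOAD T0:  M=8  r_T0=8
  16) CAS  T0:  M=9  r_T0=8 ✓
  17) LOAD T1:  M=9  r_T1=9
  18) CAS  T1:  M=10  r_T1=9 ✓

T1 = (3, 0)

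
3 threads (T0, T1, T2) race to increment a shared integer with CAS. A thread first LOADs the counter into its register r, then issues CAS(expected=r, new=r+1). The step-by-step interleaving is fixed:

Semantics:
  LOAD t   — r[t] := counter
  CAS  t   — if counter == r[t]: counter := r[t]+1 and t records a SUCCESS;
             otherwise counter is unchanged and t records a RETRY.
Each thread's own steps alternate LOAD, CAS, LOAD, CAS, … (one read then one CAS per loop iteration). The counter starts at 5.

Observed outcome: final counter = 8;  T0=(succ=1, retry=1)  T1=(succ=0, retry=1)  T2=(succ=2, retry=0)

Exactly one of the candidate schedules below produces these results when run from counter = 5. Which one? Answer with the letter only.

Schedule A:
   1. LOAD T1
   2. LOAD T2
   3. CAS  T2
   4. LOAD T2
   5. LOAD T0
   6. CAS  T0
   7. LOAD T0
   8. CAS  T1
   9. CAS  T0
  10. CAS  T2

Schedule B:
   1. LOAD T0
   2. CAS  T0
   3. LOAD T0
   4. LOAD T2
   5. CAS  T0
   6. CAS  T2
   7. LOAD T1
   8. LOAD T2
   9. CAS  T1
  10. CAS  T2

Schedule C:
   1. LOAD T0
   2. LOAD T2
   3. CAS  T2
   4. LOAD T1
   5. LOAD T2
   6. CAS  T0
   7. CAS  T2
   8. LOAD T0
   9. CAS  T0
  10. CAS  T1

C

Tracing schedule C:
step 1: T0 LOAD ⇒ load; ctr=5 reg=5
step 2: T2 LOAD ⇒ load; ctr=5 reg=5
step 3: T2 CAS ⇒ ok; ctr=6 reg=5
step 4: T1 LOAD ⇒ load; ctr=6 reg=6
step 5: T2 LOAD ⇒ load; ctr=6 reg=6
step 6: T0 CAS ⇒ retry; ctr=6 reg=5
step 7: T2 CAS ⇒ ok; ctr=7 reg=6
step 8: T0 LOAD ⇒ load; ctr=7 reg=7
step 9: T0 CAS ⇒ ok; ctr=8 reg=7
step 10: T1 CAS ⇒ retry; ctr=8 reg=6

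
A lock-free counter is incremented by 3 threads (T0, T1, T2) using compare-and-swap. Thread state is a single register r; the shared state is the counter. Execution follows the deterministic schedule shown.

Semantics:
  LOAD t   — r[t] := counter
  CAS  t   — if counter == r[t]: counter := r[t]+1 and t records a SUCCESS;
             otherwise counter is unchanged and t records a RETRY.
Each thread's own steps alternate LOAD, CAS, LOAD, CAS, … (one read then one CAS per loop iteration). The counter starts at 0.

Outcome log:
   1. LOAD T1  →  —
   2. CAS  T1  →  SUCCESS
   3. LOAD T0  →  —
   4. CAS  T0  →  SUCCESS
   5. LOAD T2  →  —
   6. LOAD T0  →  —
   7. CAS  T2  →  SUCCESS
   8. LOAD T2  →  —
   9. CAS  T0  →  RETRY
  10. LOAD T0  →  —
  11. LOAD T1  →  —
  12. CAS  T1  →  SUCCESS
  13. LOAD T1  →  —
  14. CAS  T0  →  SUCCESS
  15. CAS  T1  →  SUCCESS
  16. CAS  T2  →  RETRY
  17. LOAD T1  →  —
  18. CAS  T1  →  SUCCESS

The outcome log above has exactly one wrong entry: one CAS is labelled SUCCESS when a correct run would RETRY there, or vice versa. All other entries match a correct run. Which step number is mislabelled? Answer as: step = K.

step = 14

Reference trace:
[1] T1.load  rd  (counter 0, T1.r 0)
[2] T1.cas  hit  (counter 1, T1.r 0)
[3] T0.load  rd  (counter 1, T0.r 1)
[4] T0.cas  hit  (counter 2, T0.r 1)
[5] T2.load  rd  (counter 2, T2.r 2)
[6] T0.load  rd  (counter 2, T0.r 2)
[7] T2.cas  hit  (counter 3, T2.r 2)
[8] T2.load  rd  (counter 3, T2.r 3)
[9] T0.cas  miss  (counter 3, T0.r 2)
[10] T0.load  rd  (counter 3, T0.r 3)
[11] T1.load  rd  (counter 3, T1.r 3)
[12] T1.cas  hit  (counter 4, T1.r 3)
[13] T1.load  rd  (counter 4, T1.r 4)
[14] T0.cas  miss  (counter 4, T0.r 3)
[15] T1.cas  hit  (counter 5, T1.r 4)
[16] T2.cas  miss  (counter 5, T2.r 3)
[17] T1.load  rd  (counter 5, T1.r 5)
[18] T1.cas  hit  (counter 6, T1.r 5)
Mismatch at 14.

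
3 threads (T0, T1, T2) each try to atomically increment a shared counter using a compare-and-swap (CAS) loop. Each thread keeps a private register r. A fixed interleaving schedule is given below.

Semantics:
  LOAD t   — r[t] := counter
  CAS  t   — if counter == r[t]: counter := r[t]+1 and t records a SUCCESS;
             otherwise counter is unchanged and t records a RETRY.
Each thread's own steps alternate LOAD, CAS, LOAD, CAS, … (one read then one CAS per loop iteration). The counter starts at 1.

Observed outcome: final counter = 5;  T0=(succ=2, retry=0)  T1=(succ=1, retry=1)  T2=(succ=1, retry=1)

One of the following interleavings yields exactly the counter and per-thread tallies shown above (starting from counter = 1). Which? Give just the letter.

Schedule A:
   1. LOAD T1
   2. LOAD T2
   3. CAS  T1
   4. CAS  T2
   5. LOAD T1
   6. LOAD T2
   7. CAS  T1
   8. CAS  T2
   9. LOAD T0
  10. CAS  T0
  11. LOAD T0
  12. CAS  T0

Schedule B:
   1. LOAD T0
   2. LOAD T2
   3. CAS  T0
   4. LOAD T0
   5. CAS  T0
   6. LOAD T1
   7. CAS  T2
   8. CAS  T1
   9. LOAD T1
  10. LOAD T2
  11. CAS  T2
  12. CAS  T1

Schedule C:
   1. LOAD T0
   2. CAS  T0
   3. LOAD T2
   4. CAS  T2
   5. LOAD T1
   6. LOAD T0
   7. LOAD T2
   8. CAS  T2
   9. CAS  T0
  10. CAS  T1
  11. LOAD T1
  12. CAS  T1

B

Simulating candidate B:
   1) LOAD T0:  M=1  r_T0=1
   2) LOAD T2:  M=1  r_T2=1
   3) CAS  T0:  M=2  r_T0=1 ✓
   4) LOAD T0:  M=2  r_T0=2
   5) CAS  T0:  M=3  r_T0=2 ✓
   6) LOAD T1:  M=3  r_T1=3
   7) CAS  T2:  M=3  r_T2=1 ✗
   8) CAS  T1:  M=4  r_T1=3 ✓
   9) LOAD T1:  M=4  r_T1=4
  10) LOAD T2:  M=4  r_T2=4
  11) CAS  T2:  M=5  r_T2=4 ✓
  12) CAS  T1:  M=5  r_T1=4 ✗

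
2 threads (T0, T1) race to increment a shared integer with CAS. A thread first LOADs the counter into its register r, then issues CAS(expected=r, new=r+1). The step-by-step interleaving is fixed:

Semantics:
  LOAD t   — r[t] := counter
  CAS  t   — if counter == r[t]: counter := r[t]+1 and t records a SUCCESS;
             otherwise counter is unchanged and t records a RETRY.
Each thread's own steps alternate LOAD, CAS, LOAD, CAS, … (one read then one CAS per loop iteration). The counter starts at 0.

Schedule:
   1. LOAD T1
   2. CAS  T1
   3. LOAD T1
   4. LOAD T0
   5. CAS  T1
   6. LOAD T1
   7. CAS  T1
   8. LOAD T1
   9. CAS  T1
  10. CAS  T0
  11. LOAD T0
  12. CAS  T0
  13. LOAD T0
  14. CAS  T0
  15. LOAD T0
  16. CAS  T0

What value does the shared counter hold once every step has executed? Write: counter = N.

counter = 7

1. LOAD T1 → mem=0 r[T1]=0 [LOAD]
2. CAS T1 → mem=1 r[T1]=0 [OK]
3. LOAD T1 → mem=1 r[T1]=1 [LOAD]
4. LOAD T0 → mem=1 r[T0]=1 [LOAD]
5. CAS T1 → mem=2 r[T1]=1 [OK]
6. LOAD T1 → mem=2 r[T1]=2 [LOAD]
7. CAS T1 → mem=3 r[T1]=2 [OK]
8. LOAD T1 → mem=3 r[T1]=3 [LOAD]
9. CAS T1 → mem=4 r[T1]=3 [OK]
10. CAS T0 → mem=4 r[T0]=1 [RETRY]
11. LOAD T0 → mem=4 r[T0]=4 [LOAD]
12. CAS T0 → mem=5 r[T0]=4 [OK]
13. LOAD T0 → mem=5 r[T0]=5 [LOAD]
14. CAS T0 → mem=6 r[T0]=5 [OK]
15. LOAD T0 → mem=6 r[T0]=6 [LOAD]
16. CAS T0 → mem=7 r[T0]=6 [OK]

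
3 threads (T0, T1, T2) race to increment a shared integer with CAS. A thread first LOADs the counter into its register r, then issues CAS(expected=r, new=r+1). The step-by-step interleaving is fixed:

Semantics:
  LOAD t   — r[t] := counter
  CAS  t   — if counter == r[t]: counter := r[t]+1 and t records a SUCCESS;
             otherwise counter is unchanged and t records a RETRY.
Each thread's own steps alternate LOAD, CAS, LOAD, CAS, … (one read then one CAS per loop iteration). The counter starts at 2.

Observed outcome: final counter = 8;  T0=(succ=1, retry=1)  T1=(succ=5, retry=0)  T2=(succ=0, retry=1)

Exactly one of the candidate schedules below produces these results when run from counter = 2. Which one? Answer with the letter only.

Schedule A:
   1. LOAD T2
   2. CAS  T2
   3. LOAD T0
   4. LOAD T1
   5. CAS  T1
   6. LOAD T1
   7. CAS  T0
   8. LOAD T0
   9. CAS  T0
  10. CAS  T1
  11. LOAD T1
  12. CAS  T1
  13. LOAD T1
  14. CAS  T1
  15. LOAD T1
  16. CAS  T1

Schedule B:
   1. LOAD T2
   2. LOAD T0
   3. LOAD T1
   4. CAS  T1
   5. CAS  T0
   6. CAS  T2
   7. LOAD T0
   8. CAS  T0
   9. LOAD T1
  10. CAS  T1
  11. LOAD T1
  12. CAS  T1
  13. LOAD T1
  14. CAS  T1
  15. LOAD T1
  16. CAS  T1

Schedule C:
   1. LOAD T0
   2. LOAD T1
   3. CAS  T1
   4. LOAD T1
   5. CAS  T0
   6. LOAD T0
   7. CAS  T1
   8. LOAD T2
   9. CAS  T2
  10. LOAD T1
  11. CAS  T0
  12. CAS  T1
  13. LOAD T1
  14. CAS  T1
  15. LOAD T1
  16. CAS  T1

B

Run B:
#1 T2 reads 2
#2 T0 reads 2
#3 T1 reads 2
#4 T1 CAS(2→3) writes; counter now 3
#5 T0 CAS(2→3) fails; counter now 3
#6 T2 CAS(2→3) fails; counter now 3
#7 T0 reads 3
#8 T0 CAS(3→4) writes; counter now 4
#9 T1 reads 4
#10 T1 CAS(4→5) writes; counter now 5
#11 T1 reads 5
#12 T1 CAS(5→6) writes; counter now 6
#13 T1 reads 6
#14 T1 CAS(6→7) writes; counter now 7
#15 T1 reads 7
#16 T1 CAS(7→8) writes; counter now 8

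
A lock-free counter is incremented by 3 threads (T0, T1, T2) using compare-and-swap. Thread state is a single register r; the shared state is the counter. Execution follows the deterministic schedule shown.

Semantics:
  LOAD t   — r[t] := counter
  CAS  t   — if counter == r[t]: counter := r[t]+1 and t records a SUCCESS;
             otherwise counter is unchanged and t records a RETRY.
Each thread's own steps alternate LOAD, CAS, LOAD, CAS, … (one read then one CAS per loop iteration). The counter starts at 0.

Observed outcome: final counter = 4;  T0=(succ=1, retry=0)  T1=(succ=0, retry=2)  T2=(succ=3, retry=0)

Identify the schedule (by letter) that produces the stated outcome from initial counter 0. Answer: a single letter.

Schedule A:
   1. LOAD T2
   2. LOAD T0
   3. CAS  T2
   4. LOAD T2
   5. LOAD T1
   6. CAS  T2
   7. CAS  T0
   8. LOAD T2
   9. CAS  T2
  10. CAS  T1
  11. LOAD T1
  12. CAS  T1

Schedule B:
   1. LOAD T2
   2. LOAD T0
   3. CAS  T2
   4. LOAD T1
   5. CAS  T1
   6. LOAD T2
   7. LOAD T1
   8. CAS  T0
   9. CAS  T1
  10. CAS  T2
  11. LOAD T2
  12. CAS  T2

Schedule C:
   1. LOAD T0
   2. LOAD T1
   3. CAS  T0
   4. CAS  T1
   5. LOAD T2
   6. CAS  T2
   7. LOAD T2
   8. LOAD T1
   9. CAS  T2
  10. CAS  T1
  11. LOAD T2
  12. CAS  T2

Simulating candidate C:
[1] T0.load  rd  (counter 0, T0.r 0)
[2] T1.load  rd  (counter 0, T1.r 0)
[3] T0.cas  hit  (counter 1, T0.r 0)
[4] T1.cas  miss  (counter 1, T1.r 0)
[5] T2.load  rd  (counter 1, T2.r 1)
[6] T2.cas  hit  (counter 2, T2.r 1)
[7] T2.load  rd  (counter 2, T2.r 2)
[8] T1.load  rd  (counter 2, T1.r 2)
[9] T2.cas  hit  (counter 3, T2.r 2)
[10] T1.cas  miss  (counter 3, T1.r 2)
[11] T2.load  rd  (counter 3, T2.r 3)
[12] T2.cas  hit  (counter 4, T2.r 3)

C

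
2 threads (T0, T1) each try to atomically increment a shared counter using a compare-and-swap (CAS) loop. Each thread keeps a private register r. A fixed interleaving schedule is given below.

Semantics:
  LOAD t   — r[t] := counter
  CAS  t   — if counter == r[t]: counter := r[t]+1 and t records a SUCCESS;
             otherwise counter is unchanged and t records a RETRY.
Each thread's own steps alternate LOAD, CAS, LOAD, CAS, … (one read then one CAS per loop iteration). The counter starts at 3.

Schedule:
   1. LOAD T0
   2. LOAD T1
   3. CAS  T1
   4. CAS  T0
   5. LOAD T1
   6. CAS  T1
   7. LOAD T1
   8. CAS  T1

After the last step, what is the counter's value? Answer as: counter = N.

step 1: T0 LOAD ⇒ load; ctr=3 reg=3
step 2: T1 LOAD ⇒ load; ctr=3 reg=3
step 3: T1 CAS ⇒ ok; ctr=4 reg=3
step 4: T0 CAS ⇒ retry; ctr=4 reg=3
step 5: T1 LOAD ⇒ load; ctr=4 reg=4
step 6: T1 CAS ⇒ ok; ctr=5 reg=4
step 7: T1 LOAD ⇒ load; ctr=5 reg=5
step 8: T1 CAS ⇒ ok; ctr=6 reg=5

counter = 6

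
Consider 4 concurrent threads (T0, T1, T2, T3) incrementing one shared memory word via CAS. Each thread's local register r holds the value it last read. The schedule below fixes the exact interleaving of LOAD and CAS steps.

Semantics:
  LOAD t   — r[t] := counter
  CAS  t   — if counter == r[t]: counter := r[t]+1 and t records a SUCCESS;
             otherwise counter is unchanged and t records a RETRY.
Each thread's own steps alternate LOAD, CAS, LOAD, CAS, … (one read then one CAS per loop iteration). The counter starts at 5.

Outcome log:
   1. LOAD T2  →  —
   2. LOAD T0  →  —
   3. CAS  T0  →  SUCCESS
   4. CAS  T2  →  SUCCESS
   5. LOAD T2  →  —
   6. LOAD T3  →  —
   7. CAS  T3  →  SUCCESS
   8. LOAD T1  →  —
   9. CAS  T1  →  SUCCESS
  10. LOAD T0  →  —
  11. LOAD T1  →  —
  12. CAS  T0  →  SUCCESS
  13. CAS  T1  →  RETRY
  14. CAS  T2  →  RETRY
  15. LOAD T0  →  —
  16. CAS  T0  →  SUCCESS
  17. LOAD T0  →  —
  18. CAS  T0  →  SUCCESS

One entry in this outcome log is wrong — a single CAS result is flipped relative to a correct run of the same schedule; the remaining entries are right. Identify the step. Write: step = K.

step = 4

Correct run:
[1] T2.load  rd  (counter 5, T2.r 5)
[2] T0.load  rd  (counter 5, T0.r 5)
[3] T0.cas  hit  (counter 6, T0.r 5)
[4] T2.cas  miss  (counter 6, T2.r 5)
[5] T2.load  rd  (counter 6, T2.r 6)
[6] T3.load  rd  (counter 6, T3.r 6)
[7] T3.cas  hit  (counter 7, T3.r 6)
[8] T1.load  rd  (counter 7, T1.r 7)
[9] T1.cas  hit  (counter 8, T1.r 7)
[10] T0.load  rd  (counter 8, T0.r 8)
[11] T1.load  rd  (counter 8, T1.r 8)
[12] T0.cas  hit  (counter 9, T0.r 8)
[13] T1.cas  miss  (counter 9, T1.r 8)
[14] T2.cas  miss  (counter 9, T2.r 6)
[15] T0.load  rd  (counter 9, T0.r 9)
[16] T0.cas  hit  (counter 10, T0.r 9)
[17] T0.load  rd  (counter 10, T0.r 10)
[18] T0.cas  hit  (counter 11, T0.r 10)
Mismatch at 4.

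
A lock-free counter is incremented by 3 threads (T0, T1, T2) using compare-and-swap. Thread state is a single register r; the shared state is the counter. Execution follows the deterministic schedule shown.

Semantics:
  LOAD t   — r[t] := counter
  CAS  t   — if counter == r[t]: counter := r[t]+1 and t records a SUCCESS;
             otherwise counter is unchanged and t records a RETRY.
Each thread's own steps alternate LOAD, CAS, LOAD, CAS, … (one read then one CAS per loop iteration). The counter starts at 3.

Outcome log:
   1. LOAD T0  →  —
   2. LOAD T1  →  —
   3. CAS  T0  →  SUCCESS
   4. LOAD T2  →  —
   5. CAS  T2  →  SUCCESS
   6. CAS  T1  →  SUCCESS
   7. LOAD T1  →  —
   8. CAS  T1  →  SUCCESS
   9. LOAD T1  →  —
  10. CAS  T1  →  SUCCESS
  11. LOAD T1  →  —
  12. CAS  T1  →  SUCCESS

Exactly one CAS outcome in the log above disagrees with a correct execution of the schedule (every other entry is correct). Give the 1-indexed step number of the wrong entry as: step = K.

step = 6

Correct run:
   1) LOAD T0:  M=3  r_T0=3
   2) LOAD T1:  M=3  r_T1=3
   3) CAS  T0:  M=4  r_T0=3 ✓
   4) LOAD T2:  M=4  r_T2=4
   5) CAS  T2:  M=5  r_T2=4 ✓
   6) CAS  T1:  M=5  r_T1=3 ✗
   7) LOAD T1:  M=5  r_T1=5
   8) CAS  T1:  M=6  r_T1=5 ✓
   9) LOAD T1:  M=6  r_T1=6
  10) CAS  T1:  M=7  r_T1=6 ✓
  11) LOAD T1:  M=7  r_T1=7
  12) CAS  T1:  M=8  r_T1=7 ✓
Mismatch at 6.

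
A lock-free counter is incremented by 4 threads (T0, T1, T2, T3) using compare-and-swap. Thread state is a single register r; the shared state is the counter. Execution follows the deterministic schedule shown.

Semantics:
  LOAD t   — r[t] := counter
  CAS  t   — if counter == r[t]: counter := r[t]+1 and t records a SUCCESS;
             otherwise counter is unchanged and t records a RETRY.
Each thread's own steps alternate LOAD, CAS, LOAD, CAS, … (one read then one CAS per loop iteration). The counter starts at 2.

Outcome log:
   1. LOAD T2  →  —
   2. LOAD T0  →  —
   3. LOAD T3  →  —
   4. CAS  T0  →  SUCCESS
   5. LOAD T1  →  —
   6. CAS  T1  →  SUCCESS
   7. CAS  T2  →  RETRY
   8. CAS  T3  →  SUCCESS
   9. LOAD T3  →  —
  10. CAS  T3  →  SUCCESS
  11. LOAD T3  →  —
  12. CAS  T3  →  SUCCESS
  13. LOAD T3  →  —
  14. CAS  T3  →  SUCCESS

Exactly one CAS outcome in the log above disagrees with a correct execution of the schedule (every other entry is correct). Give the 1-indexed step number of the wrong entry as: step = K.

step = 8

Correct run:
T2 LOAD — after: cnt=2, r=2 — load
T0 LOAD — after: cnt=2, r=2 — load
T3 LOAD — after: cnt=2, r=2 — load
T0 CAS — after: cnt=3, r=2 — ok
T1 LOAD — after: cnt=3, r=3 — load
T1 CAS — after: cnt=4, r=3 — ok
T2 CAS — after: cnt=4, r=2 — retry
T3 CAS — after: cnt=4, r=2 — retry
T3 LOAD — after: cnt=4, r=4 — load
T3 CAS — after: cnt=5, r=4 — ok
T3 LOAD — after: cnt=5, r=5 — load
T3 CAS — after: cnt=6, r=5 — ok
T3 LOAD — after: cnt=6, r=6 — load
T3 CAS — after: cnt=7, r=6 — ok
Log disagrees first at step 8.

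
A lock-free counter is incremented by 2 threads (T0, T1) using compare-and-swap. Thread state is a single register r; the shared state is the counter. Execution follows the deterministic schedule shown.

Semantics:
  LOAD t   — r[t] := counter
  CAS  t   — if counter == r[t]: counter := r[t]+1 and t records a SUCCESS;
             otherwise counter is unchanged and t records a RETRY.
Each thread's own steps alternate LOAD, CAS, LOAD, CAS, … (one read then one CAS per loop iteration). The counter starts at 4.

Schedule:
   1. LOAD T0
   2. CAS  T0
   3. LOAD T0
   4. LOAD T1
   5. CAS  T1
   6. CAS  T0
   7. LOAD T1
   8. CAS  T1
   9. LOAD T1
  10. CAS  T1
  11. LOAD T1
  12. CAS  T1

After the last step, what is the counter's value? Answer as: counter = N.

counter = 9

step 1: T0 LOAD ⇒ load; ctr=4 reg=4
step 2: T0 CAS ⇒ ok; ctr=5 reg=4
step 3: T0 LOAD ⇒ load; ctr=5 reg=5
step 4: T1 LOAD ⇒ load; ctr=5 reg=5
step 5: T1 CAS ⇒ ok; ctr=6 reg=5
step 6: T0 CAS ⇒ retry; ctr=6 reg=5
step 7: T1 LOAD ⇒ load; ctr=6 reg=6
step 8: T1 CAS ⇒ ok; ctr=7 reg=6
step 9: T1 LOAD ⇒ load; ctr=7 reg=7
step 10: T1 CAS ⇒ ok; ctr=8 reg=7
step 11: T1 LOAD ⇒ load; ctr=8 reg=8
step 12: T1 CAS ⇒ ok; ctr=9 reg=8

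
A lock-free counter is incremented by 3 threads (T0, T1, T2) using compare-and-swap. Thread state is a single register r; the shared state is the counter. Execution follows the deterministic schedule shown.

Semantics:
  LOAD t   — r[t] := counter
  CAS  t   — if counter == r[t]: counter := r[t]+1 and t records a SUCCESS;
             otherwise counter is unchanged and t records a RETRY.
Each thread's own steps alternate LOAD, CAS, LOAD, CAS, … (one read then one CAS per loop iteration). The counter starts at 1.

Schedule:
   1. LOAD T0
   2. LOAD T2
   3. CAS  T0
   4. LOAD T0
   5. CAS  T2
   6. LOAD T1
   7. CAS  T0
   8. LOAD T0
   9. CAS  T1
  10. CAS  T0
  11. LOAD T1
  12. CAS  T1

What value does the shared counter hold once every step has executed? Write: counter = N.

[1] T0.load  rd  (counter 1, T0.r 1)
[2] T2.load  rd  (counter 1, T2.r 1)
[3] T0.cas  hit  (counter 2, T0.r 1)
[4] T0.load  rd  (counter 2, T0.r 2)
[5] T2.cas  miss  (counter 2, T2.r 1)
[6] T1.load  rd  (counter 2, T1.r 2)
[7] T0.cas  hit  (counter 3, T0.r 2)
[8] T0.load  rd  (counter 3, T0.r 3)
[9] T1.cas  miss  (counter 3, T1.r 2)
[10] T0.cas  hit  (counter 4, T0.r 3)
[11] T1.load  rd  (counter 4, T1.r 4)
[12] T1.cas  hit  (counter 5, T1.r 4)

counter = 5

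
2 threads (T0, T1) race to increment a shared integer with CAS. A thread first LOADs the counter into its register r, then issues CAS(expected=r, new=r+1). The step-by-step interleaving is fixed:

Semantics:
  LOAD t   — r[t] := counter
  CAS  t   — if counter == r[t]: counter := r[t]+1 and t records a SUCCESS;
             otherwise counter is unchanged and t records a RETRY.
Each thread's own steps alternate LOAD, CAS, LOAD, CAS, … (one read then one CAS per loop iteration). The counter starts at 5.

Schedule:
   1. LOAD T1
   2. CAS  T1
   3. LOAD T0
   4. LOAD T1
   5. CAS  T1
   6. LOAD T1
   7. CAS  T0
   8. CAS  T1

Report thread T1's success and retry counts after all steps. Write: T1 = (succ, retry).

   1) LOAD T1:  M=5  r_T1=5
   2) CAS  T1:  M=6  r_T1=5 ✓
   3) LOAD T0:  M=6  r_T0=6
   4) LOAD T1:  M=6  r_T1=6
   5) CAS  T1:  M=7  r_T1=6 ✓
   6) LOAD T1:  M=7  r_T1=7
   7) CAS  T0:  M=7  r_T0=6 ✗
   8) CAS  T1:  M=8  r_T1=7 ✓

T1 = (3, 0)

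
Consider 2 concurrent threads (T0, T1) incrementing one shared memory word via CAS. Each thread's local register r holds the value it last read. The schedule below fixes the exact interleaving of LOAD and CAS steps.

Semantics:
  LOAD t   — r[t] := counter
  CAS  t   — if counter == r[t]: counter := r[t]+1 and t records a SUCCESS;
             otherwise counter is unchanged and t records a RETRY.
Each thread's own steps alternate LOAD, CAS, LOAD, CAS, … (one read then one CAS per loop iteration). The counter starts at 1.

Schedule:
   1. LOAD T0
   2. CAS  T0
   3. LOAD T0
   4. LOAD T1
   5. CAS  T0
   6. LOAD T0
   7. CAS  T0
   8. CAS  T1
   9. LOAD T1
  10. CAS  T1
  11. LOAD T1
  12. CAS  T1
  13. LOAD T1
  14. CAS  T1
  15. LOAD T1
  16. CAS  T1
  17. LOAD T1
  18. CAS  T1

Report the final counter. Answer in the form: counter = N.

counter = 9

1. LOAD T0 → mem=1 r[T0]=1 [LOAD]
2. CAS T0 → mem=2 r[T0]=1 [OK]
3. LOAD T0 → mem=2 r[T0]=2 [LOAD]
4. LOAD T1 → mem=2 r[T1]=2 [LOAD]
5. CAS T0 → mem=3 r[T0]=2 [OK]
6. LOAD T0 → mem=3 r[T0]=3 [LOAD]
7. CAS T0 → mem=4 r[T0]=3 [OK]
8. CAS T1 → mem=4 r[T1]=2 [RETRY]
9. LOAD T1 → mem=4 r[T1]=4 [LOAD]
10. CAS T1 → mem=5 r[T1]=4 [OK]
11. LOAD T1 → mem=5 r[T1]=5 [LOAD]
12. CAS T1 → mem=6 r[T1]=5 [OK]
13. LOAD T1 → mem=6 r[T1]=6 [LOAD]
14. CAS T1 → mem=7 r[T1]=6 [OK]
15. LOAD T1 → mem=7 r[T1]=7 [LOAD]
16. CAS T1 → mem=8 r[T1]=7 [OK]
17. LOAD T1 → mem=8 r[T1]=8 [LOAD]
18. CAS T1 → mem=9 r[T1]=8 [OK]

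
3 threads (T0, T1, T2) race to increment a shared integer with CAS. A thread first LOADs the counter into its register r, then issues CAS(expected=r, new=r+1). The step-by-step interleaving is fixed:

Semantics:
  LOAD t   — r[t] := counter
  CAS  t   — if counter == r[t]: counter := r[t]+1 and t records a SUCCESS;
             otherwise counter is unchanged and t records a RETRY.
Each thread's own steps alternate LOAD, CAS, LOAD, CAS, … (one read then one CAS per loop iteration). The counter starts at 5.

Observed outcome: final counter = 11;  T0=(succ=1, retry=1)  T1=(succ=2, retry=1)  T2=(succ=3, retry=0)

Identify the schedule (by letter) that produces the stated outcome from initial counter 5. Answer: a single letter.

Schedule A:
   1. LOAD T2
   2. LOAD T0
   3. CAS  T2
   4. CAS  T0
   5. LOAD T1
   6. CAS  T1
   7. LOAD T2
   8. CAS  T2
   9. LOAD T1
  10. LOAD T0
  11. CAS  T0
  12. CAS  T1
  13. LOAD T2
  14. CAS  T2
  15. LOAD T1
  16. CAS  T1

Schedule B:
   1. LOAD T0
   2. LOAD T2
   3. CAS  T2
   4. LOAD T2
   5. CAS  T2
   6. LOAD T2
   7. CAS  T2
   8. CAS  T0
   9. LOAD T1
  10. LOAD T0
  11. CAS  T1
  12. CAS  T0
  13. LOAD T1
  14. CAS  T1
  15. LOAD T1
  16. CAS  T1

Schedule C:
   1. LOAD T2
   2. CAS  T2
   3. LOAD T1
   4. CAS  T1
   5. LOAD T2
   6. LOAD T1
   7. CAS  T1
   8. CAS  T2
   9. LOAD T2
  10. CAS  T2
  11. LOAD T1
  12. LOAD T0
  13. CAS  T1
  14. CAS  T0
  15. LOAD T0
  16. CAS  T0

Simulating candidate A:
step 1: T2 LOAD ⇒ load; ctr=5 reg=5
step 2: T0 LOAD ⇒ load; ctr=5 reg=5
step 3: T2 CAS ⇒ ok; ctr=6 reg=5
step 4: T0 CAS ⇒ retry; ctr=6 reg=5
step 5: T1 LOAD ⇒ load; ctr=6 reg=6
step 6: T1 CAS ⇒ ok; ctr=7 reg=6
step 7: T2 LOAD ⇒ load; ctr=7 reg=7
step 8: T2 CAS ⇒ ok; ctr=8 reg=7
step 9: T1 LOAD ⇒ load; ctr=8 reg=8
step 10: T0 LOAD ⇒ load; ctr=8 reg=8
step 11: T0 CAS ⇒ ok; ctr=9 reg=8
step 12: T1 CAS ⇒ retry; ctr=9 reg=8
step 13: T2 LOAD ⇒ load; ctr=9 reg=9
step 14: T2 CAS ⇒ ok; ctr=10 reg=9
step 15: T1 LOAD ⇒ load; ctr=10 reg=10
step 16: T1 CAS ⇒ ok; ctr=11 reg=10

A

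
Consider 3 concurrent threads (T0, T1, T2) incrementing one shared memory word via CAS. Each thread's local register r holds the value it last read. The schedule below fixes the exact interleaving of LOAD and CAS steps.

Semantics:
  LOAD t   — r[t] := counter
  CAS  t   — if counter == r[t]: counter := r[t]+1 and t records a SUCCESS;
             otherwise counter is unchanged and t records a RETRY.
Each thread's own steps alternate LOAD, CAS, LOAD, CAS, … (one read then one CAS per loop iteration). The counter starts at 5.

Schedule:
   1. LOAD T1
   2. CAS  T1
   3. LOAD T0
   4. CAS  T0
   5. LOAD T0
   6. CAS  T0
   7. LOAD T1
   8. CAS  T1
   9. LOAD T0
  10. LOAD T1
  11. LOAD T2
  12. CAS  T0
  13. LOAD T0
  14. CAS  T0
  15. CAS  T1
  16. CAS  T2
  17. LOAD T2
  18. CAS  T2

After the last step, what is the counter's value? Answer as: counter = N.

counter = 12

T1 LOAD — after: cnt=5, r=5 — load
T1 CAS — after: cnt=6, r=5 — ok
T0 LOAD — after: cnt=6, r=6 — load
T0 CAS — after: cnt=7, r=6 — ok
T0 LOAD — after: cnt=7, r=7 — load
T0 CAS — after: cnt=8, r=7 — ok
T1 LOAD — after: cnt=8, r=8 — load
T1 CAS — after: cnt=9, r=8 — ok
T0 LOAD — after: cnt=9, r=9 — load
T1 LOAD — after: cnt=9, r=9 — load
T2 LOAD — after: cnt=9, r=9 — load
T0 CAS — after: cnt=10, r=9 — ok
T0 LOAD — after: cnt=10, r=10 — load
T0 CAS — after: cnt=11, r=10 — ok
T1 CAS — after: cnt=11, r=9 — retry
T2 CAS — after: cnt=11, r=9 — retry
T2 LOAD — after: cnt=11, r=11 — load
T2 CAS — after: cnt=12, r=11 — ok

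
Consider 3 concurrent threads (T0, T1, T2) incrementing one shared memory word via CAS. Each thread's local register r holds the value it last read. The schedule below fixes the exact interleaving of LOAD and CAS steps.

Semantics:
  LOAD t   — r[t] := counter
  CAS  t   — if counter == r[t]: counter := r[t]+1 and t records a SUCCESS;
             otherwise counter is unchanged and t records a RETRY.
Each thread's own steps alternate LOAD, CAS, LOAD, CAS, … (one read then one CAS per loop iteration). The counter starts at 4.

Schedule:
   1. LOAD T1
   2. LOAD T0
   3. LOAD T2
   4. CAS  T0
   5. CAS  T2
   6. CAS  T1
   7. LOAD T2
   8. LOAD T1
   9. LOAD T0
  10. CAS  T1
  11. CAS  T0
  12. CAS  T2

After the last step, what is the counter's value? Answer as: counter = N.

1. LOAD T1 → mem=4 r[T1]=4 [LOAD]
2. LOAD T0 → mem=4 r[T0]=4 [LOAD]
3. LOAD T2 → mem=4 r[T2]=4 [LOAD]
4. CAS T0 → mem=5 r[T0]=4 [OK]
5. CAS T2 → mem=5 r[T2]=4 [RETRY]
6. CAS T1 → mem=5 r[T1]=4 [RETRY]
7. LOAD T2 → mem=5 r[T2]=5 [LOAD]
8. LOAD T1 → mem=5 r[T1]=5 [LOAD]
9. LOAD T0 → mem=5 r[T0]=5 [LOAD]
10. CAS T1 → mem=6 r[T1]=5 [OK]
11. CAS T0 → mem=6 r[T0]=5 [RETRY]
12. CAS T2 → mem=6 r[T2]=5 [RETRY]

counter = 6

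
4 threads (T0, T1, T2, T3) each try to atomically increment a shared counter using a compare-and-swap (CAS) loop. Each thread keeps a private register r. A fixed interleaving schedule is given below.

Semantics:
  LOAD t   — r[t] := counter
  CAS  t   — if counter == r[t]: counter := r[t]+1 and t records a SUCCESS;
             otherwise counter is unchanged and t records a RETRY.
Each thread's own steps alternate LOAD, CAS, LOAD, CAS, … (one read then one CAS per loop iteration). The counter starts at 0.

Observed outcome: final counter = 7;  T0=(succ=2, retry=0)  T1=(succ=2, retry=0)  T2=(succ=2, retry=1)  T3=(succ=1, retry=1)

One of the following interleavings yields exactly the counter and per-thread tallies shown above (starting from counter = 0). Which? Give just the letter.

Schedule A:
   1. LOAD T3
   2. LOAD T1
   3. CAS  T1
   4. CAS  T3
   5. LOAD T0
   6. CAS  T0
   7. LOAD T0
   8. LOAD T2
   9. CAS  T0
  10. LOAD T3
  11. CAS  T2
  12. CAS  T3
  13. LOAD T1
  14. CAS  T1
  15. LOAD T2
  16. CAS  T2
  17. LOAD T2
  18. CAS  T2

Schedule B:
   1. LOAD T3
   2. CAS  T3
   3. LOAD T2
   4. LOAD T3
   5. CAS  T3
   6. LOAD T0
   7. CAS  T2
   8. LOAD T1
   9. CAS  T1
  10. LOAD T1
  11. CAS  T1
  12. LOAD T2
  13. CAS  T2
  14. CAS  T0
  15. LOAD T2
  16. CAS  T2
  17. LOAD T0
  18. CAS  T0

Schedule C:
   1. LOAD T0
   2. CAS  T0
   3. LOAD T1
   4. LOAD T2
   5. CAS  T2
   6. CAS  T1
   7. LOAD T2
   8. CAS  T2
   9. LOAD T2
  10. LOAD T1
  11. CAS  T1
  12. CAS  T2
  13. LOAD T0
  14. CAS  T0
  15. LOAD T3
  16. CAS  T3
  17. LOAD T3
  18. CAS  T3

Simulating candidate A:
step 1: T3 LOAD ⇒ load; ctr=0 reg=0
step 2: T1 LOAD ⇒ load; ctr=0 reg=0
step 3: T1 CAS ⇒ ok; ctr=1 reg=0
step 4: T3 CAS ⇒ retry; ctr=1 reg=0
step 5: T0 LOAD ⇒ load; ctr=1 reg=1
step 6: T0 CAS ⇒ ok; ctr=2 reg=1
step 7: T0 LOAD ⇒ load; ctr=2 reg=2
step 8: T2 LOAD ⇒ load; ctr=2 reg=2
step 9: T0 CAS ⇒ ok; ctr=3 reg=2
step 10: T3 LOAD ⇒ load; ctr=3 reg=3
step 11: T2 CAS ⇒ retry; ctr=3 reg=2
step 12: T3 CAS ⇒ ok; ctr=4 reg=3
step 13: T1 LOAD ⇒ load; ctr=4 reg=4
step 14: T1 CAS ⇒ ok; ctr=5 reg=4
step 15: T2 LOAD ⇒ load; ctr=5 reg=5
step 16: T2 CAS ⇒ ok; ctr=6 reg=5
step 17: T2 LOAD ⇒ load; ctr=6 reg=6
step 18: T2 CAS ⇒ ok; ctr=7 reg=6

A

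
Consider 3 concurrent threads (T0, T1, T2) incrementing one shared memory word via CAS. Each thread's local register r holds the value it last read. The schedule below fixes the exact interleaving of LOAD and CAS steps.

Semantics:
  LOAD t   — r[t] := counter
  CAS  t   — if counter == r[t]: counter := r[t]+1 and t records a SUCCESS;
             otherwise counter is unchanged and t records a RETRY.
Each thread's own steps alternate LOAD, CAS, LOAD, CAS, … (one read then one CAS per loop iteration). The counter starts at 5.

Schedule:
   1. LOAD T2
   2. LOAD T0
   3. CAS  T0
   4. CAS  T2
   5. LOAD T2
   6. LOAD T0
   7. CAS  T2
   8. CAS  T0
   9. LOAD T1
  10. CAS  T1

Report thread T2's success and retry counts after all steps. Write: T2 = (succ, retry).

T2 = (1, 1)

   1) LOAD T2:  M=5  r_T2=5
   2) LOAD T0:  M=5  r_T0=5
   3) CAS  T0:  M=6  r_T0=5 ✓
   4) CAS  T2:  M=6  r_T2=5 ✗
   5) LOAD T2:  M=6  r_T2=6
   6) LOAD T0:  M=6  r_T0=6
   7) CAS  T2:  M=7  r_T2=6 ✓
   8) CAS  T0:  M=7  r_T0=6 ✗
   9) LOAD T1:  M=7  r_T1=7
  10) CAS  T1:  M=8  r_T1=7 ✓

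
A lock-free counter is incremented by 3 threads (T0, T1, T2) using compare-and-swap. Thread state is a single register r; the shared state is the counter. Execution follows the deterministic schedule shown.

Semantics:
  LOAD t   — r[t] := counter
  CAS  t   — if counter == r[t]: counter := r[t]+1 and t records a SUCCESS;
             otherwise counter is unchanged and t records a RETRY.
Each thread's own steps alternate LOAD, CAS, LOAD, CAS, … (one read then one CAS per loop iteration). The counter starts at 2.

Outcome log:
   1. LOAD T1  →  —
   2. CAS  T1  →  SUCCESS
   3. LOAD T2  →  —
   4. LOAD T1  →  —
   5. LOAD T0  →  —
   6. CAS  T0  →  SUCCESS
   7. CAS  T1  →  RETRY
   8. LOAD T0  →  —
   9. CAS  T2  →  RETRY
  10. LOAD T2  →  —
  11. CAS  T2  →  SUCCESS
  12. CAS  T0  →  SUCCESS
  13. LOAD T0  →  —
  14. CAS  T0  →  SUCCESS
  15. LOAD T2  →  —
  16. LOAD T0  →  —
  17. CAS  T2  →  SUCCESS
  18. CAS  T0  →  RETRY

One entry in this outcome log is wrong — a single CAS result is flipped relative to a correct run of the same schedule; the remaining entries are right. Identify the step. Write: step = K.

Re-executing:
T1 LOAD — after: cnt=2, r=2 — load
T1 CAS — after: cnt=3, r=2 — ok
T2 LOAD — after: cnt=3, r=3 — load
T1 LOAD — after: cnt=3, r=3 — load
T0 LOAD — after: cnt=3, r=3 — load
T0 CAS — after: cnt=4, r=3 — ok
T1 CAS — after: cnt=4, r=3 — retry
T0 LOAD — after: cnt=4, r=4 — load
T2 CAS — after: cnt=4, r=3 — retry
T2 LOAD — after: cnt=4, r=4 — load
T2 CAS — after: cnt=5, r=4 — ok
T0 CAS — after: cnt=5, r=4 — retry
T0 LOAD — after: cnt=5, r=5 — load
T0 CAS — after: cnt=6, r=5 — ok
T2 LOAD — after: cnt=6, r=6 — load
T0 LOAD — after: cnt=6, r=6 — load
T2 CAS — after: cnt=7, r=6 — ok
T0 CAS — after: cnt=7, r=6 — retry
Log disagrees first at step 12.

step = 12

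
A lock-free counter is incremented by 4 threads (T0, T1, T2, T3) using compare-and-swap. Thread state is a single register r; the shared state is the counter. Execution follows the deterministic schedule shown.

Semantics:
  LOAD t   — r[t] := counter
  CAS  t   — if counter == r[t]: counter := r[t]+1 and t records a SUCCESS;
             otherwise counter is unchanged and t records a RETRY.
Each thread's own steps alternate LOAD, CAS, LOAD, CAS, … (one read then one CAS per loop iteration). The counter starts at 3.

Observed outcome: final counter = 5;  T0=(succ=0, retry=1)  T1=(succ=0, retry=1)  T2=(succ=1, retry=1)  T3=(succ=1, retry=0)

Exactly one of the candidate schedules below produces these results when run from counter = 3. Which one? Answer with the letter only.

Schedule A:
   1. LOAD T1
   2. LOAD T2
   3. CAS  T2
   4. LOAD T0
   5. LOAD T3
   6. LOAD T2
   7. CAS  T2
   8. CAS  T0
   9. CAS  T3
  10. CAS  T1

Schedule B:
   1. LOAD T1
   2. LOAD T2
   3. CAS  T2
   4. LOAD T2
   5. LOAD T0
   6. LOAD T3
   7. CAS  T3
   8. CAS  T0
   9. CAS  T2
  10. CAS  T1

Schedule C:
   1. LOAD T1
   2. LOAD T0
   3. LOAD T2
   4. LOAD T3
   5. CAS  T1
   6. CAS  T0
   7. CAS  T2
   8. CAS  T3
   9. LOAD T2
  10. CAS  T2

Simulating candidate B:
T1 LOAD — after: cnt=3, r=3 — load
T2 LOAD — after: cnt=3, r=3 — load
T2 CAS — after: cnt=4, r=3 — ok
T2 LOAD — after: cnt=4, r=4 — load
T0 LOAD — after: cnt=4, r=4 — load
T3 LOAD — after: cnt=4, r=4 — load
T3 CAS — after: cnt=5, r=4 — ok
T0 CAS — after: cnt=5, r=4 — retry
T2 CAS — after: cnt=5, r=4 — retry
T1 CAS — after: cnt=5, r=3 — retry

B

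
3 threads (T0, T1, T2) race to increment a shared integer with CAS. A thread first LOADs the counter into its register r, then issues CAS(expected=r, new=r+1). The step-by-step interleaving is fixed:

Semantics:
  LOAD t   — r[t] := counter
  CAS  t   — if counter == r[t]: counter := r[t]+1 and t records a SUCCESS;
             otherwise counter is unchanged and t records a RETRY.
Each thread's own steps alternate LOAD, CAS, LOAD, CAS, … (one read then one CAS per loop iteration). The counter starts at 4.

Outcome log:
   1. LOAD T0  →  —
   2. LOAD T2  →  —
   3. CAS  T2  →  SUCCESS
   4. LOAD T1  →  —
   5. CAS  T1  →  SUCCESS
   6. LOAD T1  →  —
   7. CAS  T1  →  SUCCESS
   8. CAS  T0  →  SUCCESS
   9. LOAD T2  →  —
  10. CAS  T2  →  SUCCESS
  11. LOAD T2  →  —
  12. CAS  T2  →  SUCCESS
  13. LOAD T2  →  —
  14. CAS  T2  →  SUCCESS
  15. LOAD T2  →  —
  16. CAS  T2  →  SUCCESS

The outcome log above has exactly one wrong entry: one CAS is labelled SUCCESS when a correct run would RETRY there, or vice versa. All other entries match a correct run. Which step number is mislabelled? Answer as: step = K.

Reference trace:
#1 T0 reads 4
#2 T2 reads 4
#3 T2 CAS(4→5) writes; counter now 5
#4 T1 reads 5
#5 T1 CAS(5→6) writes; counter now 6
#6 T1 reads 6
#7 T1 CAS(6→7) writes; counter now 7
#8 T0 CAS(4→5) fails; counter now 7
#9 T2 reads 7
#10 T2 CAS(7→8) writes; counter now 8
#11 T2 reads 8
#12 T2 CAS(8→9) writes; counter now 9
#13 T2 reads 9
#14 T2 CAS(9→10) writes; counter now 10
#15 T2 reads 10
#16 T2 CAS(10→11) writes; counter now 11
Flip is step 8.

step = 8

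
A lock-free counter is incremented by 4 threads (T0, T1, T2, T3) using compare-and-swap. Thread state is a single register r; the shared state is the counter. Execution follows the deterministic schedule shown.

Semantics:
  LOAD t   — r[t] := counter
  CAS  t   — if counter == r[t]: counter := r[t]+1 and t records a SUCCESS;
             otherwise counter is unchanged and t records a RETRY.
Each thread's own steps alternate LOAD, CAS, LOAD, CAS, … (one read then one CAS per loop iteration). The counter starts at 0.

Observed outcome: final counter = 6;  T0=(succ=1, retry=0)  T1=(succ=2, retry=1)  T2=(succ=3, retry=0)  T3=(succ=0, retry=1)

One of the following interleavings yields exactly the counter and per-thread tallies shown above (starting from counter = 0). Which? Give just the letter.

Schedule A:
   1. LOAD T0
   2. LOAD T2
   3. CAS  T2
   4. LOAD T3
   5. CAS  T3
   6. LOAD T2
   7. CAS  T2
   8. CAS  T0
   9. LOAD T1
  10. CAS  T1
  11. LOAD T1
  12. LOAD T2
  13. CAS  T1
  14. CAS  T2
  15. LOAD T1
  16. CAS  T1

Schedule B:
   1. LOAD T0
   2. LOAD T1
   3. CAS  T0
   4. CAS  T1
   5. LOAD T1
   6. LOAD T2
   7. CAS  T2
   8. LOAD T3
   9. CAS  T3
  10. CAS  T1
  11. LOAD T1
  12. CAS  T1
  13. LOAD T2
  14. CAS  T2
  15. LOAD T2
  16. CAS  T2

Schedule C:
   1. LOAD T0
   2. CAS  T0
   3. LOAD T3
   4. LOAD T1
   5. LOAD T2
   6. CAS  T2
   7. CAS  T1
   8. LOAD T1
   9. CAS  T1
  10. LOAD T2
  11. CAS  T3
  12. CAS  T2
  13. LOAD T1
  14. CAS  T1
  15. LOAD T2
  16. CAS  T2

Tracing schedule C:
[1] T0.load  rd  (counter 0, T0.r 0)
[2] T0.cas  hit  (counter 1, T0.r 0)
[3] T3.load  rd  (counter 1, T3.r 1)
[4] T1.load  rd  (counter 1, T1.r 1)
[5] T2.load  rd  (counter 1, T2.r 1)
[6] T2.cas  hit  (counter 2, T2.r 1)
[7] T1.cas  miss  (counter 2, T1.r 1)
[8] T1.load  rd  (counter 2, T1.r 2)
[9] T1.cas  hit  (counter 3, T1.r 2)
[10] T2.load  rd  (counter 3, T2.r 3)
[11] T3.cas  miss  (counter 3, T3.r 1)
[12] T2.cas  hit  (counter 4, T2.r 3)
[13] T1.load  rd  (counter 4, T1.r 4)
[14] T1.cas  hit  (counter 5, T1.r 4)
[15] T2.load  rd  (counter 5, T2.r 5)
[16] T2.cas  hit  (counter 6, T2.r 5)

C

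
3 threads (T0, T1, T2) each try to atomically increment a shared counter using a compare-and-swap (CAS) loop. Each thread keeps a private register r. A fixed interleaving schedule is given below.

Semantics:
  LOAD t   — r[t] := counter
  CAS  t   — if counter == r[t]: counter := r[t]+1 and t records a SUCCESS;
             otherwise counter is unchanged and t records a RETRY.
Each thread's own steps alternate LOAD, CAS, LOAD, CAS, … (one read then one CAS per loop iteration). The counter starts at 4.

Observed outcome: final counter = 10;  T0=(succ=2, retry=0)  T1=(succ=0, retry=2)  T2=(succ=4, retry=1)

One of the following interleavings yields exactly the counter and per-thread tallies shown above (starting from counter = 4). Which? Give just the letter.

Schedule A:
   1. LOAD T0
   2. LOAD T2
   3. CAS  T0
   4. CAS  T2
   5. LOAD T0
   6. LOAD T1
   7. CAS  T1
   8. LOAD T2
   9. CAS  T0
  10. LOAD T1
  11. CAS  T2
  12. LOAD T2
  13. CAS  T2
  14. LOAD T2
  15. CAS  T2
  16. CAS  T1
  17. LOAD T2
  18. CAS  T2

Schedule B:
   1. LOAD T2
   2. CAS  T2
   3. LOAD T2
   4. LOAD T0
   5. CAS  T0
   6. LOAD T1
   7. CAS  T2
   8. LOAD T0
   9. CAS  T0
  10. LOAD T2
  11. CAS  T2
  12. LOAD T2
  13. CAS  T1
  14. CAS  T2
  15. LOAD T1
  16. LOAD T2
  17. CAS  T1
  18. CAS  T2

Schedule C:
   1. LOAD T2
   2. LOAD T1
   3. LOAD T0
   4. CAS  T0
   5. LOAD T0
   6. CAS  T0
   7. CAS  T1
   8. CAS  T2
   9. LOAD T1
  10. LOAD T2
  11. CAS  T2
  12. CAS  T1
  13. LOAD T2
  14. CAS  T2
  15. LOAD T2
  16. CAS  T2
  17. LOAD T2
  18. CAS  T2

Run C:
#1 T2 reads 4
#2 T1 reads 4
#3 T0 reads 4
#4 T0 CAS(4→5) writes; counter now 5
#5 T0 reads 5
#6 T0 CAS(5→6) writes; counter now 6
#7 T1 CAS(4→5) fails; counter now 6
#8 T2 CAS(4→5) fails; counter now 6
#9 T1 reads 6
#10 T2 reads 6
#11 T2 CAS(6→7) writes; counter now 7
#12 T1 CAS(6→7) fails; counter now 7
#13 T2 reads 7
#14 T2 CAS(7→8) writes; counter now 8
#15 T2 reads 8
#16 T2 CAS(8→9) writes; counter now 9
#17 T2 reads 9
#18 T2 CAS(9→10) writes; counter now 10

C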